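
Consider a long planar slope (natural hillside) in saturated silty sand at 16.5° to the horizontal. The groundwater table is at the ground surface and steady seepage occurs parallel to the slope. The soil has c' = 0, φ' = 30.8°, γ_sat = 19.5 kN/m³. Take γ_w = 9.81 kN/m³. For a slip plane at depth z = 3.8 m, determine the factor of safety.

With seepage parallel to the slope and the water table at the surface, the effective normal stress on the slip plane uses the buoyant unit weight γ' = γ_sat − γ_w while the driving shear stress uses γ_sat:
FS = [c' + γ' z cos²β tanφ'] / [γ_sat z sinβ cosβ]
(For c' = 0 this reduces to FS = (γ'/γ_sat)·tanφ'/tanβ.)
γ' = 19.5 − 9.81 = 9.69 kN/m³
Numerator = 0.0 + 9.69·3.8·cos²16.5°·tan30.8° = 0.0 + 9.69·3.8·0.9193·0.5961 = 20.180 kPa
Denominator = 19.5·3.8·sin16.5°·cos16.5° = 19.5·3.8·0.2840·0.9588 = 20.179 kPa
FS = 20.180 / 20.179 = 1.000

FS = 1.00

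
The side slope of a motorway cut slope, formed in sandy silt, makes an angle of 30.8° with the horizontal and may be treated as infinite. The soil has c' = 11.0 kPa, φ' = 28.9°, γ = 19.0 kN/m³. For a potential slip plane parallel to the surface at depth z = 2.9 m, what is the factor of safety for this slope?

FS = 1.38

For an infinite slope with a slip plane parallel to the surface (no pore pressure): FS = [c' + γz cos²β tanφ'] / [γz sinβ cosβ].
γz = 19.0·2.9 = 55.10 kN/m²
Numerator = 11.0 + 55.10·cos²30.8°·tan28.9° = 11.0 + 55.10·0.7378·0.5520 = 33.442 kPa
Denominator = 55.10·sin30.8°·cos30.8° = 55.10·0.5120·0.8590 = 24.234 kPa
FS = 33.442 / 24.234 = 1.380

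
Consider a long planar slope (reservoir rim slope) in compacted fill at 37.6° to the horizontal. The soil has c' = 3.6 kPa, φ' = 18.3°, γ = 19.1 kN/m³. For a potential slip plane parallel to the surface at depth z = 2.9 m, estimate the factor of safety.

For an infinite slope with a slip plane parallel to the surface (no pore pressure): FS = [c' + γz cos²β tanφ'] / [γz sinβ cosβ].
γz = 19.1·2.9 = 55.39 kN/m²
Numerator = 3.6 + 55.39·cos²37.6°·tan18.3° = 3.6 + 55.39·0.6277·0.3307 = 15.099 kPa
Denominator = 55.39·sin37.6°·cos37.6° = 55.39·0.6101·0.7923 = 26.776 kPa
FS = 15.099 / 26.776 = 0.564

FS = 0.56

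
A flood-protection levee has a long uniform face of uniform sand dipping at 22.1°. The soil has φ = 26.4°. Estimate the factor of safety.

For a dry cohesionless infinite slope the factor of safety is FS = tanφ / tanβ.
FS = tan26.4° / tan22.1° = 0.4964 / 0.4061 = 1.222

FS = 1.22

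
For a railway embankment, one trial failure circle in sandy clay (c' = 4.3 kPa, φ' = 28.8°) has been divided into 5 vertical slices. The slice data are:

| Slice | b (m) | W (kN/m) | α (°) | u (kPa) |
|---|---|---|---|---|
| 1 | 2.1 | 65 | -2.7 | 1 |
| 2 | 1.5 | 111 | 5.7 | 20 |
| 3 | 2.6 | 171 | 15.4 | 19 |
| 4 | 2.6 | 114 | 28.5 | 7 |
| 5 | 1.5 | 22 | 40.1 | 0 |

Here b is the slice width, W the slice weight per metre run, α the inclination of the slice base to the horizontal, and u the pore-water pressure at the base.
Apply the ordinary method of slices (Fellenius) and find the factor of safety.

Ordinary method of slices: FS = Σ[c'·Δl_i + (W_i cosα_i − u_i·Δl_i)·tanφ'] / Σ W_i sinα_i, with Δl_i = b_i / cosα_i.
Slice 1: Δl = 2.1/cos(-2.7°) = 2.102 m; N'_1 = 65·cos(-2.7°) − 1·2.102 = 62.8; c'Δl = 9.04; W sinα = -3.1
Slice 2: Δl = 1.5/cos5.7° = 1.507 m; N'_2 = 111·cos5.7° − 20·1.507 = 80.3; c'Δl = 6.48; W sinα = 11.0
Slice 3: Δl = 2.6/cos15.4° = 2.697 m; N'_3 = 171·cos15.4° − 19·2.697 = 113.6; c'Δl = 11.60; W sinα = 45.4
Slice 4: Δl = 2.6/cos28.5° = 2.959 m; N'_4 = 114·cos28.5° − 7·2.959 = 79.5; c'Δl = 12.72; W sinα = 54.4
Slice 5: Δl = 1.5/cos40.1° = 1.961 m; N'_5 = 22·cos40.1° − 0·1.961 = 16.8; c'Δl = 8.43; W sinα = 14.2
Σc'Δl = 48.3 kN/m; ΣN' = 353.1 kN/m; ΣW sinα = 121.9 kN/m
Resisting = 48.3 + 353.1·tan28.8° = 48.3 + 194.1 = 242.4 kN/m
FS = 242.4 / 121.9 = 1.988

FS = 1.99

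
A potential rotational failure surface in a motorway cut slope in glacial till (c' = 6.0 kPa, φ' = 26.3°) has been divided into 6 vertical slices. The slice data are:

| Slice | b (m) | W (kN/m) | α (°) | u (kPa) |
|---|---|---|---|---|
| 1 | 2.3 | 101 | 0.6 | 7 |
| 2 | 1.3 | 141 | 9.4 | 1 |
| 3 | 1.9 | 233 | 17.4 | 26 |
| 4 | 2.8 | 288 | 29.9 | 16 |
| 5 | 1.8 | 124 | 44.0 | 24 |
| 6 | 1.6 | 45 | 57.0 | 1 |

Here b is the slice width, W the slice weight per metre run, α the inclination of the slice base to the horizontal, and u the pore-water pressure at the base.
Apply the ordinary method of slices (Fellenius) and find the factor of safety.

FS = 1.12

Ordinary method of slices: FS = Σ[c'·Δl_i + (W_i cosα_i − u_i·Δl_i)·tanφ'] / Σ W_i sinα_i, with Δl_i = b_i / cosα_i.
Slice 1: Δl = 2.3/cos0.6° = 2.300 m; N'_1 = 101·cos0.6° − 7·2.300 = 84.9; c'Δl = 13.80; W sinα = 1.1
Slice 2: Δl = 1.3/cos9.4° = 1.318 m; N'_2 = 141·cos9.4° − 1·1.318 = 137.8; c'Δl = 7.91; W sinα = 23.0
Slice 3: Δl = 1.9/cos17.4° = 1.991 m; N'_3 = 233·cos17.4° − 26·1.991 = 170.6; c'Δl = 11.95; W sinα = 69.7
Slice 4: Δl = 2.8/cos29.9° = 3.230 m; N'_4 = 288·cos29.9° − 16·3.230 = 198.0; c'Δl = 19.38; W sinα = 143.6
Slice 5: Δl = 1.8/cos44.0° = 2.502 m; N'_5 = 124·cos44.0° − 24·2.502 = 29.1; c'Δl = 15.01; W sinα = 86.1
Slice 6: Δl = 1.6/cos57.0° = 2.938 m; N'_6 = 45·cos57.0° − 1·2.938 = 21.6; c'Δl = 17.63; W sinα = 37.7
Σc'Δl = 85.7 kN/m; ΣN' = 642.0 kN/m; ΣW sinα = 361.2 kN/m
Resisting = 85.7 + 642.0·tan26.3° = 85.7 + 317.3 = 402.9 kN/m
FS = 402.9 / 361.2 = 1.116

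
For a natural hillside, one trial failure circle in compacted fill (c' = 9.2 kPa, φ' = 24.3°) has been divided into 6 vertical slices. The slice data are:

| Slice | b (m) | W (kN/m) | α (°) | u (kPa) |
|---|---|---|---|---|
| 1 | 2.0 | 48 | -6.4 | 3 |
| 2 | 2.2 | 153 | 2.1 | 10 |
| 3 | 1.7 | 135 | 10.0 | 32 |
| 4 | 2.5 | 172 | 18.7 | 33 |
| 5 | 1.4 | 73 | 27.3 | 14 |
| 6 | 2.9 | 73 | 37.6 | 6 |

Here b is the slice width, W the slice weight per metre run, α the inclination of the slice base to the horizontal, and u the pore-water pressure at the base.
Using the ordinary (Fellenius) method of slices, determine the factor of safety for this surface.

Ordinary method of slices: FS = Σ[c'·Δl_i + (W_i cosα_i − u_i·Δl_i)·tanφ'] / Σ W_i sinα_i, with Δl_i = b_i / cosα_i.
Slice 1: Δl = 2.0/cos(-6.4°) = 2.013 m; N'_1 = 48·cos(-6.4°) − 3·2.013 = 41.7; c'Δl = 18.52; W sinα = -5.4
Slice 2: Δl = 2.2/cos2.1° = 2.201 m; N'_2 = 153·cos2.1° − 10·2.201 = 130.9; c'Δl = 20.25; W sinα = 5.6
Slice 3: Δl = 1.7/cos10.0° = 1.726 m; N'_3 = 135·cos10.0° − 32·1.726 = 77.7; c'Δl = 15.88; W sinα = 23.4
Slice 4: Δl = 2.5/cos18.7° = 2.639 m; N'_4 = 172·cos18.7° − 33·2.639 = 75.8; c'Δl = 24.28; W sinα = 55.1
Slice 5: Δl = 1.4/cos27.3° = 1.575 m; N'_5 = 73·cos27.3° − 14·1.575 = 42.8; c'Δl = 14.49; W sinα = 33.5
Slice 6: Δl = 2.9/cos37.6° = 3.660 m; N'_6 = 73·cos37.6° − 6·3.660 = 35.9; c'Δl = 33.67; W sinα = 44.5
Σc'Δl = 127.1 kN/m; ΣN' = 404.8 kN/m; ΣW sinα = 156.9 kN/m
Resisting = 127.1 + 404.8·tan24.3° = 127.1 + 182.8 = 309.9 kN/m
FS = 309.9 / 156.9 = 1.975

FS = 1.98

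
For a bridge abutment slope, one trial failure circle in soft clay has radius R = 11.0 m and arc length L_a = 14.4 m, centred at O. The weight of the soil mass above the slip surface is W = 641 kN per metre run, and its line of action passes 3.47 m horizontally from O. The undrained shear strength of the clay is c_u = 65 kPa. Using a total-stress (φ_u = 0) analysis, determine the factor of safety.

FS = 4.63

Taking moments about the centre O, the resisting moment is provided by the undrained shear strength acting along the arc:
M_R = c_u·L_a·R = 65·14.40·11.0 = 10296.0 kN·m/m
M_D = W·d = 641·3.47 = 2224.3 kN·m/m
FS = M_R / M_D = 10296.0 / 2224.3 = 4.629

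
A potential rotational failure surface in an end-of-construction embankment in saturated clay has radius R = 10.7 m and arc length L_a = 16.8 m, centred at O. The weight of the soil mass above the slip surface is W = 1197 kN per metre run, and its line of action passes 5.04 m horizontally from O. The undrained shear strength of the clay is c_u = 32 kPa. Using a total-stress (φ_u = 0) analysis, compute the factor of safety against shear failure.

FS = 0.95

Taking moments about the centre O, the resisting moment is provided by the undrained shear strength acting along the arc:
M_R = c_u·L_a·R = 32·16.80·10.7 = 5752.3 kN·m/m
M_D = W·d = 1197·5.04 = 6032.9 kN·m/m
FS = M_R / M_D = 5752.3 / 6032.9 = 0.953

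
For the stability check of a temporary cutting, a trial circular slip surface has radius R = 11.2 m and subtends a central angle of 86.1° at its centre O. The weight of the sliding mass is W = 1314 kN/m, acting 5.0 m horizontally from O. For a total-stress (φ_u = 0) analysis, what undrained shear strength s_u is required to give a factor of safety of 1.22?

FS = s_u·L_a·R / (W·d), so s_u = FS·W·d / (L_a·R).
Arc length L_a = R·θ = 11.2·(86.1°·π/180) = 11.2·1.5027 = 16.83 m
s_u = 1.22·1314·5.0 / (16.83·11.2) = 8015.4 / 188.50 = 42.52 kPa

s_u = 42.5 kPa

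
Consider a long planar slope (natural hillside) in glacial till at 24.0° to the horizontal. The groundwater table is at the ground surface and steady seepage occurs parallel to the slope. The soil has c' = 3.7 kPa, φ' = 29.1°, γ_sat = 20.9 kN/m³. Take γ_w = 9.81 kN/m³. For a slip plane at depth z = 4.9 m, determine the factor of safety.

FS = 0.76

With seepage parallel to the slope and the water table at the surface, the effective normal stress on the slip plane uses the buoyant unit weight γ' = γ_sat − γ_w while the driving shear stress uses γ_sat:
FS = [c' + γ' z cos²β tanφ'] / [γ_sat z sinβ cosβ]
γ' = 20.9 − 9.81 = 11.09 kN/m³
Numerator = 3.7 + 11.09·4.9·cos²24.0°·tan29.1° = 3.7 + 11.09·4.9·0.8346·0.5566 = 28.942 kPa
Denominator = 20.9·4.9·sin24.0°·cos24.0° = 20.9·4.9·0.4067·0.9135 = 38.053 kPa
FS = 28.942 / 38.053 = 0.761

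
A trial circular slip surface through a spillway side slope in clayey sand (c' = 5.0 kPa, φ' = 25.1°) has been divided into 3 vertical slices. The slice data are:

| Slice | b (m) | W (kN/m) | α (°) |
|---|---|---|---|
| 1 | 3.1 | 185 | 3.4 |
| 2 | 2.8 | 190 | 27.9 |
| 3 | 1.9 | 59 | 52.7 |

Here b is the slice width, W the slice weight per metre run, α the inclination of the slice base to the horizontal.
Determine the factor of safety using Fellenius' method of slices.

Ordinary method of slices: FS = Σ[c'·Δl_i + (W_i cosα_i)·tanφ'] / Σ W_i sinα_i, with Δl_i = b_i / cosα_i.
Slice 1: Δl = 3.1/cos3.4° = 3.105 m; N'_1 = 185·cos3.4° = 184.7; c'Δl = 15.53; W sinα = 11.0
Slice 2: Δl = 2.8/cos27.9° = 3.168 m; N'_2 = 190·cos27.9° = 167.9; c'Δl = 15.84; W sinα = 88.9
Slice 3: Δl = 1.9/cos52.7° = 3.135 m; N'_3 = 59·cos52.7° = 35.8; c'Δl = 15.68; W sinα = 46.9
Σc'Δl = 47.0 kN/m; ΣN' = 388.3 kN/m; ΣW sinα = 146.8 kN/m
Resisting = 47.0 + 388.3·tan25.1° = 47.0 + 181.9 = 229.0 kN/m
FS = 229.0 / 146.8 = 1.560

FS = 1.56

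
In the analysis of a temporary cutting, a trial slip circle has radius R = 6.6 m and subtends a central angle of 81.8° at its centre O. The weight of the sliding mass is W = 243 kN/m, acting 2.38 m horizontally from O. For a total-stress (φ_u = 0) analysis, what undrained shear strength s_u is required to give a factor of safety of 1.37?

FS = s_u·L_a·R / (W·d), so s_u = FS·W·d / (L_a·R).
Arc length L_a = R·θ = 6.6·(81.8°·π/180) = 6.6·1.4277 = 9.42 m
s_u = 1.37·243·2.38 / (9.42·6.6) = 792.3 / 62.19 = 12.74 kPa

s_u = 12.7 kPa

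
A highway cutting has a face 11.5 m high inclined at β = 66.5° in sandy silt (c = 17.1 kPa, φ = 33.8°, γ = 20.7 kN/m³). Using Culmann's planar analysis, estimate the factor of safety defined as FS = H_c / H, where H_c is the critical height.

H_c = (4c/γ) · sinβ cosφ / [1 − cos(β − φ)]
    = (4·17.1/20.7) · sin66.5°·cos33.8° / [1 − cos32.7°]
    = 3.304 · 0.7621 / 0.1585 = 15.89 m
FS = H_c / H = 15.89 / 11.5 = 1.382

FS = 1.38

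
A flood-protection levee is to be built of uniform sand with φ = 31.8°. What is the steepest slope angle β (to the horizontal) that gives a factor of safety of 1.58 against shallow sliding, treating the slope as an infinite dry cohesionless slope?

β = 21.4°

For an infinite dry cohesionless slope FS = tanφ/tanβ, so tanβ = tanφ / FS.
tanβ = tan31.8° / 1.58 = 0.6200 / 1.58 = 0.3924
β = arctan(0.3924) = 21.43°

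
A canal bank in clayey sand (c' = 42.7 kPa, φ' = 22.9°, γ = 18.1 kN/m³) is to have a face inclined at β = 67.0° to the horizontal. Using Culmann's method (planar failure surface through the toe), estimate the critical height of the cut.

H_c = 28.39 m

Culmann's analysis gives the critical failure plane at α_cr = (β + φ')/2 = (67.0 + 22.9)/2 = 45.0°, and the critical height
H_c = (4c'/γ) · sinβ cosφ' / [1 − cos(β − φ')]
    = (4·42.7/18.1) · sin67.0°·cos22.9° / [1 − cos(44.1°)]
    = 9.436 · 0.9205·0.9212 / [1 − 0.7181]
    = 9.436 · 0.8480 / 0.2819
    = 28.39 m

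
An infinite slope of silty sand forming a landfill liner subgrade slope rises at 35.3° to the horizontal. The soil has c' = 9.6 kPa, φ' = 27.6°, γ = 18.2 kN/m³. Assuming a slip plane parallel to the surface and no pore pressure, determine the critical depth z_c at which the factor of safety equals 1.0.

Setting FS = 1.00 in FS = [c' + γz cos²β tanφ'] / [γz sinβ cosβ] and solving for z:
z = c' / [γ cosβ (FS·sinβ − cosβ·tanφ')]
  = 9.6 / [18.2·cos35.3°·(1.00·sin35.3° − cos35.3°·tan27.6°)]
  = 9.6 / [18.2·0.8161·(1.00·0.5779 − 0.8161·0.5228)]
  = 9.6 / 2.2457 = 4.275 m

z_c = 4.27 m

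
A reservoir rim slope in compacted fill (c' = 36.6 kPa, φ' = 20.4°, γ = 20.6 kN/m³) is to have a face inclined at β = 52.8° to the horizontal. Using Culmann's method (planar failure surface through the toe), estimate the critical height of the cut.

H_c = 34.08 m

Culmann's analysis gives the critical failure plane at α_cr = (β + φ')/2 = (52.8 + 20.4)/2 = 36.6°, and the critical height
H_c = (4c'/γ) · sinβ cosφ' / [1 − cos(β − φ')]
    = (4·36.6/20.6) · sin52.8°·cos20.4° / [1 − cos(32.4°)]
    = 7.107 · 0.7965·0.9373 / [1 − 0.8443]
    = 7.107 · 0.7466 / 0.1557
    = 34.08 m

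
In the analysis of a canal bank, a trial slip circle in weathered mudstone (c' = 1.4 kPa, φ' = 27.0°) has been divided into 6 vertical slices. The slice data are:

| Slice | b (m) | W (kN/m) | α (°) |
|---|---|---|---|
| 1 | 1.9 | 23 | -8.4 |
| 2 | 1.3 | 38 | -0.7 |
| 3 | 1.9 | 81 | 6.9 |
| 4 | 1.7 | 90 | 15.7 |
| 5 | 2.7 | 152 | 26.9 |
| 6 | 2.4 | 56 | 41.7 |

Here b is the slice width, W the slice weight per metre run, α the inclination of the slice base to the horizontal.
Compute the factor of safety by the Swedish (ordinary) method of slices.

FS = 1.65

Ordinary method of slices: FS = Σ[c'·Δl_i + (W_i cosα_i)·tanφ'] / Σ W_i sinα_i, with Δl_i = b_i / cosα_i.
Slice 1: Δl = 1.9/cos(-8.4°) = 1.921 m; N'_1 = 23·cos(-8.4°) = 22.8; c'Δl = 2.69; W sinα = -3.4
Slice 2: Δl = 1.3/cos(-0.7°) = 1.300 m; N'_2 = 38·cos(-0.7°) = 38.0; c'Δl = 1.82; W sinα = -0.5
Slice 3: Δl = 1.9/cos6.9° = 1.914 m; N'_3 = 81·cos6.9° = 80.4; c'Δl = 2.68; W sinα = 9.7
Slice 4: Δl = 1.7/cos15.7° = 1.766 m; N'_4 = 90·cos15.7° = 86.6; c'Δl = 2.47; W sinα = 24.4
Slice 5: Δl = 2.7/cos26.9° = 3.028 m; N'_5 = 152·cos26.9° = 135.6; c'Δl = 4.24; W sinα = 68.8
Slice 6: Δl = 2.4/cos41.7° = 3.214 m; N'_6 = 56·cos41.7° = 41.8; c'Δl = 4.50; W sinα = 37.3
Σc'Δl = 18.4 kN/m; ΣN' = 405.2 kN/m; ΣW sinα = 136.3 kN/m
Resisting = 18.4 + 405.2·tan27.0° = 18.4 + 206.4 = 224.8 kN/m
FS = 224.8 / 136.3 = 1.650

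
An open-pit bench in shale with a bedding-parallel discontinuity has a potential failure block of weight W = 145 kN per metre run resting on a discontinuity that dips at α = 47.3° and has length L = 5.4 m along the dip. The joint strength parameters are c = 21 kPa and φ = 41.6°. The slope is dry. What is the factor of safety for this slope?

Resolving the block weight along and normal to the plane and applying the Mohr–Coulomb strength on the joint:
N' = W cosα = 145·cos47.3° = 98.3 kN/m
Driving force T = W sinα = 145·sin47.3° = 106.6 kN/m
Resisting force R = c·L + N'·tanφ = 21·5.4 + 98.3·tan41.6° = 113.4 + 87.3 = 200.7 kN/m
FS = R / T = 200.7 / 106.6 = 1.883

FS = 1.88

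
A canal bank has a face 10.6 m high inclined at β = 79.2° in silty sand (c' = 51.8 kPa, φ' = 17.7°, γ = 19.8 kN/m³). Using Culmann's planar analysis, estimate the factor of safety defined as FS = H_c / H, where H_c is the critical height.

FS = 1.77

H_c = (4c'/γ) · sinβ cosφ' / [1 − cos(β − φ')]
    = (4·51.8/19.8) · sin79.2°·cos17.7° / [1 − cos61.5°]
    = 10.465 · 0.9358 / 0.5228 = 18.73 m
FS = H_c / H = 18.73 / 10.6 = 1.767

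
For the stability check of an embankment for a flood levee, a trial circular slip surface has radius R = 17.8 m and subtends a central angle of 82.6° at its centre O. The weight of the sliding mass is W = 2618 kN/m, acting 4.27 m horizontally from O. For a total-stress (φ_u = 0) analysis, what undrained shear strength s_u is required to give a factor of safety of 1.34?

FS = s_u·L_a·R / (W·d), so s_u = FS·W·d / (L_a·R).
Arc length L_a = R·θ = 17.8·(82.6°·π/180) = 17.8·1.4416 = 25.66 m
s_u = 1.34·2618·4.27 / (25.66·17.8) = 14979.7 / 456.77 = 32.79 kPa

s_u = 32.8 kPa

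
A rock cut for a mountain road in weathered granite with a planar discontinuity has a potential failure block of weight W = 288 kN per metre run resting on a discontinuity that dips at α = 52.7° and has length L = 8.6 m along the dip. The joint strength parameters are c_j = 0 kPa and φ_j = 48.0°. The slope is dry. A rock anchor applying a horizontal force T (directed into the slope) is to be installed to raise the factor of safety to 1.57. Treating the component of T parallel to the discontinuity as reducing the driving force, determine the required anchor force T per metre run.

T = 90 kN/m

Resolving forces along and normal to the sliding plane, with the horizontal anchor force T adding T·sinα to the effective normal force and T·cosα acting up the plane against the driving force:
FS = [c_jL + (W cosα + T sinα) tanφ_j] / [W sinα − T cosα]
Without the anchor: N' = 174.5 kN/m, driving T_d = 229.1 kN/m, resisting R = 0·8.6 + 174.5·tan48.0° = 193.8 kN/m, FS = 0.85.
Setting FS = 1.57 and solving for T:
1.57·(229.1 − T cos52.7°) = 193.8 + T sin52.7°·tan48.0°
T·(sin52.7°·tan48.0° + 1.57·cos52.7°) = 1.57·229.1 − 193.8
T·(0.7955·1.1106 + 1.57·0.6060) = 359.7 − 193.8 = 165.9
T·1.8349 = 165.9
T = 90.4 kN/m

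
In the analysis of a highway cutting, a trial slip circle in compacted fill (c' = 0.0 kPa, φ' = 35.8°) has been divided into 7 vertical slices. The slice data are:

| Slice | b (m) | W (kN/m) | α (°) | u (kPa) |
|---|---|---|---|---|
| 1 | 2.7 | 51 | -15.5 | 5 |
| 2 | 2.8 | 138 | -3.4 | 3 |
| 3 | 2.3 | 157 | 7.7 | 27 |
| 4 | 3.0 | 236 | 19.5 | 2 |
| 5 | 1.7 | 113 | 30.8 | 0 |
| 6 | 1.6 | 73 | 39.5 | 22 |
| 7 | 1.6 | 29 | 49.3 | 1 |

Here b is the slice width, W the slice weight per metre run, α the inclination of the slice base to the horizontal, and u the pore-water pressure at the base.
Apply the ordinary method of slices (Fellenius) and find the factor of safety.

FS = 2.11

Ordinary method of slices: FS = Σ[c'·Δl_i + (W_i cosα_i − u_i·Δl_i)·tanφ'] / Σ W_i sinα_i, with Δl_i = b_i / cosα_i.
Slice 1: Δl = 2.7/cos(-15.5°) = 2.802 m; N'_1 = 51·cos(-15.5°) − 5·2.802 = 35.1; c'Δl = 0.00; W sinα = -13.6
Slice 2: Δl = 2.8/cos(-3.4°) = 2.805 m; N'_2 = 138·cos(-3.4°) − 3·2.805 = 129.3; c'Δl = 0.00; W sinα = -8.2
Slice 3: Δl = 2.3/cos7.7° = 2.321 m; N'_3 = 157·cos7.7° − 27·2.321 = 92.9; c'Δl = 0.00; W sinα = 21.0
Slice 4: Δl = 3.0/cos19.5° = 3.183 m; N'_4 = 236·cos19.5° − 2·3.183 = 216.1; c'Δl = 0.00; W sinα = 78.8
Slice 5: Δl = 1.7/cos30.8° = 1.979 m; N'_5 = 113·cos30.8° − 0·1.979 = 97.1; c'Δl = 0.00; W sinα = 57.9
Slice 6: Δl = 1.6/cos39.5° = 2.074 m; N'_6 = 73·cos39.5° − 22·2.074 = 10.7; c'Δl = 0.00; W sinα = 46.4
Slice 7: Δl = 1.6/cos49.3° = 2.454 m; N'_7 = 29·cos49.3° − 1·2.454 = 16.5; c'Δl = 0.00; W sinα = 22.0
Σc'Δl = 0.0 kN/m; ΣN' = 597.7 kN/m; ΣW sinα = 204.3 kN/m
Resisting = 0.0 + 597.7·tan35.8° = 0.0 + 431.1 = 431.1 kN/m
FS = 431.1 / 204.3 = 2.110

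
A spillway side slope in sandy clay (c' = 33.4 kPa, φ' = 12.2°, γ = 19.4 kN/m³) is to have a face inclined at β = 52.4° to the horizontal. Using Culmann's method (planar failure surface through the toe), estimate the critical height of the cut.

H_c = 22.58 m

Culmann's analysis gives the critical failure plane at α_cr = (β + φ')/2 = (52.4 + 12.2)/2 = 32.3°, and the critical height
H_c = (4c'/γ) · sinβ cosφ' / [1 − cos(β − φ')]
    = (4·33.4/19.4) · sin52.4°·cos12.2° / [1 − cos(40.2°)]
    = 6.887 · 0.7923·0.9774 / [1 − 0.7638]
    = 6.887 · 0.7744 / 0.2362
    = 22.58 m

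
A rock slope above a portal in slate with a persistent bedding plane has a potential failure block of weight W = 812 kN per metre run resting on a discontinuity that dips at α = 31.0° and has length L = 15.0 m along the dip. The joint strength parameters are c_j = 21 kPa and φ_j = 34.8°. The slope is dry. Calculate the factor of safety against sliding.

Resolving the block weight along and normal to the plane and applying the Mohr–Coulomb strength on the joint:
N' = W cosα = 812·cos31.0° = 696.0 kN/m
Driving force T = W sinα = 812·sin31.0° = 418.2 kN/m
Resisting force R = c_j·L + N'·tanφ_j = 21·15.0 + 696.0·tan34.8° = 315.0 + 483.7 = 798.7 kN/m
FS = R / T = 798.7 / 418.2 = 1.910

FS = 1.91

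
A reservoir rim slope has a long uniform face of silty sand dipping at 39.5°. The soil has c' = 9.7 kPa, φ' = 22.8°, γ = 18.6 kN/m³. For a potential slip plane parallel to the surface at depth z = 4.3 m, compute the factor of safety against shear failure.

FS = 0.76

For an infinite slope with a slip plane parallel to the surface (no pore pressure): FS = [c' + γz cos²β tanφ'] / [γz sinβ cosβ].
γz = 18.6·4.3 = 79.98 kN/m²
Numerator = 9.7 + 79.98·cos²39.5°·tan22.8° = 9.7 + 79.98·0.5954·0.4204 = 29.718 kPa
Denominator = 79.98·sin39.5°·cos39.5° = 79.98·0.6361·0.7716 = 39.255 kPa
FS = 29.718 / 39.255 = 0.757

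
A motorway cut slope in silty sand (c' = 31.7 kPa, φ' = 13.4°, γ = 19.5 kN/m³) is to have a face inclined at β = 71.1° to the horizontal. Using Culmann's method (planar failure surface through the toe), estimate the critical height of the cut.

Culmann's analysis gives the critical failure plane at α_cr = (β + φ')/2 = (71.1 + 13.4)/2 = 42.2°, and the critical height
H_c = (4c'/γ) · sinβ cosφ' / [1 − cos(β − φ')]
    = (4·31.7/19.5) · sin71.1°·cos13.4° / [1 − cos(57.7°)]
    = 6.503 · 0.9461·0.9728 / [1 − 0.5344]
    = 6.503 · 0.9203 / 0.4656
    = 12.85 m

H_c = 12.85 m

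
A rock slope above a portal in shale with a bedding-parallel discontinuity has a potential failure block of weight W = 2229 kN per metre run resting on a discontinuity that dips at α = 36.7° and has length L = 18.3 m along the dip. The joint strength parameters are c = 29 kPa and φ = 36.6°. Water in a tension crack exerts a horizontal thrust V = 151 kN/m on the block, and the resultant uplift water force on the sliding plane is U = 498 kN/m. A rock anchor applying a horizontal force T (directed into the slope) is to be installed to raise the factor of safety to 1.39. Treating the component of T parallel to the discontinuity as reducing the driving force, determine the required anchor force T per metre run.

Resolving forces along and normal to the sliding plane, with the horizontal anchor force T adding T·sinα to the effective normal force and T·cosα acting up the plane against the driving force:
FS = [cL + (W cosα − U − V sinα + T sinα) tanφ] / [W sinα + V cosα − T cosα]
Without the anchor: N' = 1198.9 kN/m, driving T_d = 1453.2 kN/m, resisting R = 29·18.3 + 1198.9·tan36.6° = 1421.1 kN/m, FS = 0.98.
Setting FS = 1.39 and solving for T:
1.39·(1453.2 − T cos36.7°) = 1421.1 + T sin36.7°·tan36.6°
T·(sin36.7°·tan36.6° + 1.39·cos36.7°) = 1.39·1453.2 − 1421.1
T·(0.5976·0.7427 + 1.39·0.8018) = 2019.9 − 1421.1 = 598.8
T·1.5583 = 598.8
T = 384.3 kN/m

T = 384 kN/m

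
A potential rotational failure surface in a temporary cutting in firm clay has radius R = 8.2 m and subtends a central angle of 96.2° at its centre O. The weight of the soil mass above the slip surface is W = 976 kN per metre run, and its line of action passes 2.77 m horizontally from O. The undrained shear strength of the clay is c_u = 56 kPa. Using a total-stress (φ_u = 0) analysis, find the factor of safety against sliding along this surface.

Taking moments about the centre O, the resisting moment is provided by the undrained shear strength acting along the arc:
Arc length L_a = R·θ = 8.2·(96.2°·π/180) = 8.2·1.6790 = 13.77 m
M_R = c_u·L_a·R = 56·13.77·8.2 = 6322.2 kN·m/m
M_D = W·d = 976·2.77 = 2703.5 kN·m/m
FS = M_R / M_D = 6322.2 / 2703.5 = 2.339

FS = 2.34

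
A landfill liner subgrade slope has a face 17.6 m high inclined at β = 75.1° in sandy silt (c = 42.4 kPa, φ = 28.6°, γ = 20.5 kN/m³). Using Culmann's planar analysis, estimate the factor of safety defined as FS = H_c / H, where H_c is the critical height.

H_c = (4c/γ) · sinβ cosφ / [1 − cos(β − φ)]
    = (4·42.4/20.5) · sin75.1°·cos28.6° / [1 − cos46.5°]
    = 8.273 · 0.8485 / 0.3116 = 22.52 m
FS = H_c / H = 22.52 / 17.6 = 1.280

FS = 1.28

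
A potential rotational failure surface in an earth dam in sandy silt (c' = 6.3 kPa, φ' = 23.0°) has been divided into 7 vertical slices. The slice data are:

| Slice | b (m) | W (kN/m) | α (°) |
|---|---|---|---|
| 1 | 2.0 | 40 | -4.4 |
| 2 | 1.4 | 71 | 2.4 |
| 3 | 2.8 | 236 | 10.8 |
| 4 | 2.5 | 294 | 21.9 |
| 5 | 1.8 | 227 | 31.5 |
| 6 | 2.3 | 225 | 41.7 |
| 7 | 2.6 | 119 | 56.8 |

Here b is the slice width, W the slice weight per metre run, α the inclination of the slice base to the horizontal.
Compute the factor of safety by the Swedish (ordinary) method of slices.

Ordinary method of slices: FS = Σ[c'·Δl_i + (W_i cosα_i)·tanφ'] / Σ W_i sinα_i, with Δl_i = b_i / cosα_i.
Slice 1: Δl = 2.0/cos(-4.4°) = 2.006 m; N'_1 = 40·cos(-4.4°) = 39.9; c'Δl = 12.64; W sinα = -3.1
Slice 2: Δl = 1.4/cos2.4° = 1.401 m; N'_2 = 71·cos2.4° = 70.9; c'Δl = 8.83; W sinα = 3.0
Slice 3: Δl = 2.8/cos10.8° = 2.850 m; N'_3 = 236·cos10.8° = 231.8; c'Δl = 17.96; W sinα = 44.2
Slice 4: Δl = 2.5/cos21.9° = 2.694 m; N'_4 = 294·cos21.9° = 272.8; c'Δl = 16.97; W sinα = 109.7
Slice 5: Δl = 1.8/cos31.5° = 2.111 m; N'_5 = 227·cos31.5° = 193.5; c'Δl = 13.30; W sinα = 118.6
Slice 6: Δl = 2.3/cos41.7° = 3.080 m; N'_6 = 225·cos41.7° = 168.0; c'Δl = 19.41; W sinα = 149.7
Slice 7: Δl = 2.6/cos56.8° = 4.748 m; N'_7 = 119·cos56.8° = 65.2; c'Δl = 29.91; W sinα = 99.6
Σc'Δl = 119.0 kN/m; ΣN' = 1042.1 kN/m; ΣW sinα = 521.6 kN/m
Resisting = 119.0 + 1042.1·tan23.0° = 119.0 + 442.4 = 561.4 kN/m
FS = 561.4 / 521.6 = 1.076

FS = 1.08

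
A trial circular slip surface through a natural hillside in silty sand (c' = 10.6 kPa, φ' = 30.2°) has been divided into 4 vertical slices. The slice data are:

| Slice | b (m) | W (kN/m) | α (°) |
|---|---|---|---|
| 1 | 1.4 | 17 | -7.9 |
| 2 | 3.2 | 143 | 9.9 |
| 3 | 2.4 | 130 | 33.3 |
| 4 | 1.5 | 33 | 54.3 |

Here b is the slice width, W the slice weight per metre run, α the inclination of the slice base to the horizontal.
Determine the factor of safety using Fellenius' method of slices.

FS = 2.27

Ordinary method of slices: FS = Σ[c'·Δl_i + (W_i cosα_i)·tanφ'] / Σ W_i sinα_i, with Δl_i = b_i / cosα_i.
Slice 1: Δl = 1.4/cos(-7.9°) = 1.413 m; N'_1 = 17·cos(-7.9°) = 16.8; c'Δl = 14.98; W sinα = -2.3
Slice 2: Δl = 3.2/cos9.9° = 3.248 m; N'_2 = 143·cos9.9° = 140.9; c'Δl = 34.43; W sinα = 24.6
Slice 3: Δl = 2.4/cos33.3° = 2.871 m; N'_3 = 130·cos33.3° = 108.7; c'Δl = 30.44; W sinα = 71.4
Slice 4: Δl = 1.5/cos54.3° = 2.571 m; N'_4 = 33·cos54.3° = 19.3; c'Δl = 27.25; W sinα = 26.8
Σc'Δl = 107.1 kN/m; ΣN' = 285.6 kN/m; ΣW sinα = 120.4 kN/m
Resisting = 107.1 + 285.6·tan30.2° = 107.1 + 166.2 = 273.3 kN/m
FS = 273.3 / 120.4 = 2.270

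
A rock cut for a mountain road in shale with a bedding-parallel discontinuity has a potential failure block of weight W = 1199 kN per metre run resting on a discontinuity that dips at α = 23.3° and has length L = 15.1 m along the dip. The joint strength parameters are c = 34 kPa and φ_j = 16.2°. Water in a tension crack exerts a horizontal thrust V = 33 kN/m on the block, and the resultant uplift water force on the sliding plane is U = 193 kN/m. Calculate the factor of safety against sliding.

Resolving the block weight along and normal to the plane and applying the Mohr–Coulomb strength on the joint:
N' = W cosα − U − V sinα = 1199·cos23.3° − 193 − 33·sin23.3° = 895.2 kN/m
Driving force T = W sinα + V cosα = 1199·sin23.3° + 33·cos23.3° = 504.6 kN/m
Resisting force R = c·L + N'·tanφ_j = 34·15.1 + 895.2·tan16.2° = 513.4 + 260.1 = 773.5 kN/m
FS = R / T = 773.5 / 504.6 = 1.533

FS = 1.53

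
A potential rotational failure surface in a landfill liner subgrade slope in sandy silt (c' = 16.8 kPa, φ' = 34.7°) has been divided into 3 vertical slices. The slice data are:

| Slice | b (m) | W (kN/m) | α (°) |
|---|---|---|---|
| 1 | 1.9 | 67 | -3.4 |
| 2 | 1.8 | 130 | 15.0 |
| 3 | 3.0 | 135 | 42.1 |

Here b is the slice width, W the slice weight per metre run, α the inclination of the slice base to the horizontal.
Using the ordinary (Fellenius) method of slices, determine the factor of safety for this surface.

FS = 2.78

Ordinary method of slices: FS = Σ[c'·Δl_i + (W_i cosα_i)·tanφ'] / Σ W_i sinα_i, with Δl_i = b_i / cosα_i.
Slice 1: Δl = 1.9/cos(-3.4°) = 1.903 m; N'_1 = 67·cos(-3.4°) = 66.9; c'Δl = 31.98; W sinα = -4.0
Slice 2: Δl = 1.8/cos15.0° = 1.863 m; N'_2 = 130·cos15.0° = 125.6; c'Δl = 31.31; W sinα = 33.6
Slice 3: Δl = 3.0/cos42.1° = 4.043 m; N'_3 = 135·cos42.1° = 100.2; c'Δl = 67.93; W sinα = 90.5
Σc'Δl = 131.2 kN/m; ΣN' = 292.6 kN/m; ΣW sinα = 120.2 kN/m
Resisting = 131.2 + 292.6·tan34.7° = 131.2 + 202.6 = 333.8 kN/m
FS = 333.8 / 120.2 = 2.778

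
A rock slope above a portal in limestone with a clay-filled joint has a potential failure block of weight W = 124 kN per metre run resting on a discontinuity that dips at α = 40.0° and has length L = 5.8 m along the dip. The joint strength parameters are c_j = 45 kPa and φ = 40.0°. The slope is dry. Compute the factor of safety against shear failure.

Resolving the block weight along and normal to the plane and applying the Mohr–Coulomb strength on the joint:
N' = W cosα = 124·cos40.0° = 95.0 kN/m
Driving force T = W sinα = 124·sin40.0° = 79.7 kN/m
Resisting force R = c_j·L + N'·tanφ = 45·5.8 + 95.0·tan40.0° = 261.0 + 79.7 = 340.7 kN/m
FS = R / T = 340.7 / 79.7 = 4.275

FS = 4.27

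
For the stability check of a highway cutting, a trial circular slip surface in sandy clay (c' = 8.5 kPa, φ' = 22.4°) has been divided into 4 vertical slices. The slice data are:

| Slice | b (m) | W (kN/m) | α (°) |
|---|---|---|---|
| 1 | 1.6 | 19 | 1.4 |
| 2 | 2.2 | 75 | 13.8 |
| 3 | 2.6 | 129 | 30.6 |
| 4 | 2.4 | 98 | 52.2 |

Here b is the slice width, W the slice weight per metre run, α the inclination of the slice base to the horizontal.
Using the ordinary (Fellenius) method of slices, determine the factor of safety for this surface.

Ordinary method of slices: FS = Σ[c'·Δl_i + (W_i cosα_i)·tanφ'] / Σ W_i sinα_i, with Δl_i = b_i / cosα_i.
Slice 1: Δl = 1.6/cos1.4° = 1.600 m; N'_1 = 19·cos1.4° = 19.0; c'Δl = 13.60; W sinα = 0.5
Slice 2: Δl = 2.2/cos13.8° = 2.265 m; N'_2 = 75·cos13.8° = 72.8; c'Δl = 19.26; W sinα = 17.9
Slice 3: Δl = 2.6/cos30.6° = 3.021 m; N'_3 = 129·cos30.6° = 111.0; c'Δl = 25.68; W sinα = 65.7
Slice 4: Δl = 2.4/cos52.2° = 3.916 m; N'_4 = 98·cos52.2° = 60.1; c'Δl = 33.28; W sinα = 77.4
Σc'Δl = 91.8 kN/m; ΣN' = 262.9 kN/m; ΣW sinα = 161.5 kN/m
Resisting = 91.8 + 262.9·tan22.4° = 91.8 + 108.4 = 200.2 kN/m
FS = 200.2 / 161.5 = 1.240

FS = 1.24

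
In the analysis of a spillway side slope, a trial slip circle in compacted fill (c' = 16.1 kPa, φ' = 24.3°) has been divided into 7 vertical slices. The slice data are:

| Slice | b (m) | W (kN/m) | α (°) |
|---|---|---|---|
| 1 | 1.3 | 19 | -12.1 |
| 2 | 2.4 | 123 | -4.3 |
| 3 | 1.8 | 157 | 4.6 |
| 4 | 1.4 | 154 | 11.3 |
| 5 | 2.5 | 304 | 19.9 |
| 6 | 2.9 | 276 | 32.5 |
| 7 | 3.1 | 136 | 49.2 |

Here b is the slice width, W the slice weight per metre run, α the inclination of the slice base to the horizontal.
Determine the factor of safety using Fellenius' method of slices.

Ordinary method of slices: FS = Σ[c'·Δl_i + (W_i cosα_i)·tanφ'] / Σ W_i sinα_i, with Δl_i = b_i / cosα_i.
Slice 1: Δl = 1.3/cos(-12.1°) = 1.330 m; N'_1 = 19·cos(-12.1°) = 18.6; c'Δl = 21.41; W sinα = -4.0
Slice 2: Δl = 2.4/cos(-4.3°) = 2.407 m; N'_2 = 123·cos(-4.3°) = 122.7; c'Δl = 38.75; W sinα = -9.2
Slice 3: Δl = 1.8/cos4.6° = 1.806 m; N'_3 = 157·cos4.6° = 156.5; c'Δl = 29.07; W sinα = 12.6
Slice 4: Δl = 1.4/cos11.3° = 1.428 m; N'_4 = 154·cos11.3° = 151.0; c'Δl = 22.99; W sinα = 30.2
Slice 5: Δl = 2.5/cos19.9° = 2.659 m; N'_5 = 304·cos19.9° = 285.8; c'Δl = 42.81; W sinα = 103.5
Slice 6: Δl = 2.9/cos32.5° = 3.438 m; N'_6 = 276·cos32.5° = 232.8; c'Δl = 55.36; W sinα = 148.3
Slice 7: Δl = 3.1/cos49.2° = 4.744 m; N'_7 = 136·cos49.2° = 88.9; c'Δl = 76.38; W sinα = 103.0
Σc'Δl = 286.8 kN/m; ΣN' = 1056.2 kN/m; ΣW sinα = 384.3 kN/m
Resisting = 286.8 + 1056.2·tan24.3° = 286.8 + 476.9 = 763.7 kN/m
FS = 763.7 / 384.3 = 1.987

FS = 1.99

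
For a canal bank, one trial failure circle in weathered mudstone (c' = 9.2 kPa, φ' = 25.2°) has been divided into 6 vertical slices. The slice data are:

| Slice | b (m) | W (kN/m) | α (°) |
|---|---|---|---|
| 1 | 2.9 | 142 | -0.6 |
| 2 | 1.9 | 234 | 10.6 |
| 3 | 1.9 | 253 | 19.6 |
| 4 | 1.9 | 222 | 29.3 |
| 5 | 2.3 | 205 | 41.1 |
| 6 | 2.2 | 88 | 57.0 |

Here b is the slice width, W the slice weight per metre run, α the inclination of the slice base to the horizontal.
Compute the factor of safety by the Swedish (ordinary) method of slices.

FS = 1.40

Ordinary method of slices: FS = Σ[c'·Δl_i + (W_i cosα_i)·tanφ'] / Σ W_i sinα_i, with Δl_i = b_i / cosα_i.
Slice 1: Δl = 2.9/cos(-0.6°) = 2.900 m; N'_1 = 142·cos(-0.6°) = 142.0; c'Δl = 26.68; W sinα = -1.5
Slice 2: Δl = 1.9/cos10.6° = 1.933 m; N'_2 = 234·cos10.6° = 230.0; c'Δl = 17.78; W sinα = 43.0
Slice 3: Δl = 1.9/cos19.6° = 2.017 m; N'_3 = 253·cos19.6° = 238.3; c'Δl = 18.56; W sinα = 84.9
Slice 4: Δl = 1.9/cos29.3° = 2.179 m; N'_4 = 222·cos29.3° = 193.6; c'Δl = 20.04; W sinα = 108.6
Slice 5: Δl = 2.3/cos41.1° = 3.052 m; N'_5 = 205·cos41.1° = 154.5; c'Δl = 28.08; W sinα = 134.8
Slice 6: Δl = 2.2/cos57.0° = 4.039 m; N'_6 = 88·cos57.0° = 47.9; c'Δl = 37.16; W sinα = 73.8
Σc'Δl = 148.3 kN/m; ΣN' = 1006.3 kN/m; ΣW sinα = 443.6 kN/m
Resisting = 148.3 + 1006.3·tan25.2° = 148.3 + 473.6 = 621.9 kN/m
FS = 621.9 / 443.6 = 1.402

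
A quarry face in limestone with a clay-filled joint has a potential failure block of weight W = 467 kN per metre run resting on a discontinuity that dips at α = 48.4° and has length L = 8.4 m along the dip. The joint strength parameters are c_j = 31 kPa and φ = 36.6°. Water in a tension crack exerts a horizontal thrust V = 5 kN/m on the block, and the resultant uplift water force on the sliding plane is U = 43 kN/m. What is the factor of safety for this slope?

Resolving the block weight along and normal to the plane and applying the Mohr–Coulomb strength on the joint:
N' = W cosα − U − V sinα = 467·cos48.4° − 43 − 5·sin48.4° = 263.3 kN/m
Driving force T = W sinα + V cosα = 467·sin48.4° + 5·cos48.4° = 352.5 kN/m
Resisting force R = c_j·L + N'·tanφ = 31·8.4 + 263.3·tan36.6° = 260.4 + 195.6 = 456.0 kN/m
FS = R / T = 456.0 / 352.5 = 1.293

FS = 1.29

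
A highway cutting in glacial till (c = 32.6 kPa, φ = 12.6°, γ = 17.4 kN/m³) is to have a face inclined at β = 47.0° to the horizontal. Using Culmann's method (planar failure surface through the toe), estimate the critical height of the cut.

H_c = 30.59 m

Culmann's analysis gives the critical failure plane at α_cr = (β + φ)/2 = (47.0 + 12.6)/2 = 29.8°, and the critical height
H_c = (4c/γ) · sinβ cosφ / [1 − cos(β − φ)]
    = (4·32.6/17.4) · sin47.0°·cos12.6° / [1 − cos(34.4°)]
    = 7.494 · 0.7314·0.9759 / [1 − 0.8251]
    = 7.494 · 0.7137 / 0.1749
    = 30.59 m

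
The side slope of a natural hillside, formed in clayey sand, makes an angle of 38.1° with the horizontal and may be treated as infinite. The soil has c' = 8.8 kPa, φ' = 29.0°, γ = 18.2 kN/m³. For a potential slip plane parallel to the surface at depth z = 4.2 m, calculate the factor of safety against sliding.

FS = 0.94

For an infinite slope with a slip plane parallel to the surface (no pore pressure): FS = [c' + γz cos²β tanφ'] / [γz sinβ cosβ].
γz = 18.2·4.2 = 76.44 kN/m²
Numerator = 8.8 + 76.44·cos²38.1°·tan29.0° = 8.8 + 76.44·0.6193·0.5543 = 35.039 kPa
Denominator = 76.44·sin38.1°·cos38.1° = 76.44·0.6170·0.7869 = 37.117 kPa
FS = 35.039 / 37.117 = 0.944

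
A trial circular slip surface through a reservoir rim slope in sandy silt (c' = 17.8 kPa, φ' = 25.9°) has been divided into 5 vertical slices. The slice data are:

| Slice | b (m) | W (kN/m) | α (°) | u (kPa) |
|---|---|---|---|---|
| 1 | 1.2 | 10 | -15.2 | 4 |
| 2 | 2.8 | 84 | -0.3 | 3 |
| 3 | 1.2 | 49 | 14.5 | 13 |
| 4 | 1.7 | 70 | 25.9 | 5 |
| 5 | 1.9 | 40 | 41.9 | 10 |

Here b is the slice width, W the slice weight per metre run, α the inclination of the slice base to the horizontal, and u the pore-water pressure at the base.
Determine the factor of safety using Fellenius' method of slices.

Ordinary method of slices: FS = Σ[c'·Δl_i + (W_i cosα_i − u_i·Δl_i)·tanφ'] / Σ W_i sinα_i, with Δl_i = b_i / cosα_i.
Slice 1: Δl = 1.2/cos(-15.2°) = 1.244 m; N'_1 = 10·cos(-15.2°) − 4·1.244 = 4.7; c'Δl = 22.13; W sinα = -2.6
Slice 2: Δl = 2.8/cos(-0.3°) = 2.800 m; N'_2 = 84·cos(-0.3°) − 3·2.800 = 75.6; c'Δl = 49.84; W sinα = -0.4
Slice 3: Δl = 1.2/cos14.5° = 1.239 m; N'_3 = 49·cos14.5° − 13·1.239 = 31.3; c'Δl = 22.06; W sinα = 12.3
Slice 4: Δl = 1.7/cos25.9° = 1.890 m; N'_4 = 70·cos25.9° − 5·1.890 = 53.5; c'Δl = 33.64; W sinα = 30.6
Slice 5: Δl = 1.9/cos41.9° = 2.553 m; N'_5 = 40·cos41.9° − 10·2.553 = 4.2; c'Δl = 45.44; W sinα = 26.7
Σc'Δl = 173.1 kN/m; ΣN' = 169.4 kN/m; ΣW sinα = 66.5 kN/m
Resisting = 173.1 + 169.4·tan25.9° = 173.1 + 82.2 = 255.4 kN/m
FS = 255.4 / 66.5 = 3.840

FS = 3.84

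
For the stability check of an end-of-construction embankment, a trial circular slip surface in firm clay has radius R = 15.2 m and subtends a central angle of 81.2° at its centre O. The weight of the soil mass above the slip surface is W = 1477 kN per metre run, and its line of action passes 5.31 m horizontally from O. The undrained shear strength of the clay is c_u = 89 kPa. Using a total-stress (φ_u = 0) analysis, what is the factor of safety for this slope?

FS = 3.72

Taking moments about the centre O, the resisting moment is provided by the undrained shear strength acting along the arc:
Arc length L_a = R·θ = 15.2·(81.2°·π/180) = 15.2·1.4172 = 21.54 m
M_R = c_u·L_a·R = 89·21.54·15.2 = 29141.4 kN·m/m
M_D = W·d = 1477·5.31 = 7842.9 kN·m/m
FS = M_R / M_D = 29141.4 / 7842.9 = 3.716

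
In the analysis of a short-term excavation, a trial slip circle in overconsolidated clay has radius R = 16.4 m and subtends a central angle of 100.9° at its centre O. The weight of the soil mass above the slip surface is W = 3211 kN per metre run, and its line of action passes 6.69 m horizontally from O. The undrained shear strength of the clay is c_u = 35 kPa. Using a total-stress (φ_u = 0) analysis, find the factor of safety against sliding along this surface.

FS = 0.77

Taking moments about the centre O, the resisting moment is provided by the undrained shear strength acting along the arc:
Arc length L_a = R·θ = 16.4·(100.9°·π/180) = 16.4·1.7610 = 28.88 m
M_R = c_u·L_a·R = 35·28.88·16.4 = 16577.7 kN·m/m
M_D = W·d = 3211·6.69 = 21481.6 kN·m/m
FS = M_R / M_D = 16577.7 / 21481.6 = 0.772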